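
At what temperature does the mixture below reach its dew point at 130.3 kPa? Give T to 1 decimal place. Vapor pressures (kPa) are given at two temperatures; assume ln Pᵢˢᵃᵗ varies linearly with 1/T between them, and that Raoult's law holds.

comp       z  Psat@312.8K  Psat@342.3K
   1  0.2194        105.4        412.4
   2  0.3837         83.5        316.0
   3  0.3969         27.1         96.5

Dew-point temperature: Σzᵢ·P/Pᵢˢᵃᵗ(T) = 1. Interpolate ln Pᵢˢᵃᵗ = aᵢ + bᵢ/T.
  T = 312.8 K: ΣzᵢP/Pᵢˢᵃᵗ = 2.7783
  T = 342.3 K: ΣzᵢP/Pᵢˢᵃᵗ = 0.7635
  T = 327.6 K: ΣzᵢP/Pᵢˢᵃᵗ = 1.4114
  T = 335.0 K: ΣzᵢP/Pᵢˢᵃᵗ = 1.0289
  T = 338.6 K: ΣzᵢP/Pᵢˢᵃᵗ = 0.8867
  T = 336.8 K: ΣzᵢP/Pᵢˢᵃᵗ = 0.9547
Interpolating between 335.0 K and 336.8 K gives T ≈ 335.7 K.

T = 335.7 K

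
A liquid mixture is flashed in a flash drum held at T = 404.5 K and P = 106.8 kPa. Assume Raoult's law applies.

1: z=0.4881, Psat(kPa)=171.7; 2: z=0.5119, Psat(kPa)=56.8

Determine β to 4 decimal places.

β = 0.2002

Raoult's law: Kᵢ = Pᵢˢᵃᵗ/P = Pᵢˢᵃᵗ/106.8.
  K_1 = 171.7/106.8 = 1.607678, K_2 = 56.8/106.8 = 0.531835
Rachford–Rice: g(β) = Σ zᵢ(Kᵢ−1)/(1+β(Kᵢ−1)) = 0.
Feasibility: ΣzᵢKᵢ = 1.0570, Σzᵢ/Kᵢ = 1.2661 — both > 1, two phases present.
Iterate (Newton) starting at β = 0.34:
  β = 0.3400: g = -0.03920, g' = -0.2825 → β = 0.2012
  β = 0.2012: g = -0.00029, g' = -0.2799 → β = 0.2002
Converged at β = 0.2002.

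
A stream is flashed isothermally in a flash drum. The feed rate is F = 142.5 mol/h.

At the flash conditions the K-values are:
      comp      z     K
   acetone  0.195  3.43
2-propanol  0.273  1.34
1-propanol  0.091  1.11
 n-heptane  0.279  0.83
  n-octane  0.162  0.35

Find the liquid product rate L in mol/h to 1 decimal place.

Let ψ = V/F and solve Σ zᵢ(Kᵢ−1)/(1+ψ(Kᵢ−1)) = 0.
Check two-phase: ΣzᵢKᵢ = 1.424 > 1 and Σzᵢ/Kᵢ = 1.142 > 1, so g(0) = 0.424 > 0 and g(1) = -0.142 < 0.
Iterate (Newton) starting at ψ = 0.33:
  ψ = 0.330: g = 0.1718, g' = -0.501 → ψ = 0.673
  ψ = 0.673: g = 0.0240, g' = -0.414 → ψ = 0.731
  ψ = 0.731: g = -0.0004, g' = -0.429 → ψ = 0.730
Converged at ψ = 0.730.
Then V = ψ·F = 0.7298·142.5 = 104.0 mol/h and L = F − V = 38.5 mol/h.

L = 38.5 mol/h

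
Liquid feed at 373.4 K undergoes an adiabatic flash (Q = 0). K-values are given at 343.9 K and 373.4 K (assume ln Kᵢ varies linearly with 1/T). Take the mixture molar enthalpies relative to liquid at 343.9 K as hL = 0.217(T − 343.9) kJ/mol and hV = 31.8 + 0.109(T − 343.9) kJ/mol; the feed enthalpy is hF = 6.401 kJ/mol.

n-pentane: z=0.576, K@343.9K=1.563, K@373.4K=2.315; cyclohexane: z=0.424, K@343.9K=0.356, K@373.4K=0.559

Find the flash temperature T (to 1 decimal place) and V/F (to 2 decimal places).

Adiabatic flash: solve Rachford–Rice at each trial T, then check hF = ψ·hV(T) + (1−ψ)·hL(T).
  T = 343.9 K: K = (1.563, 0.356), RR gives ψ = 0.141, H_out = 4.493 kJ/mol
  T = 373.4 K: K = (2.315, 0.559), RR gives ψ = 0.984, H_out = 34.549 kJ/mol
  T = 358.6 K: K = (1.916, 0.450), RR gives ψ = 0.584, H_out = 20.846 kJ/mol
  T = 351.2 K: K = (1.733, 0.401), RR gives ψ = 0.383, H_out = 13.464 kJ/mol
  T = 347.5 K: K = (1.646, 0.378), RR gives ψ = 0.269, H_out = 9.226 kJ/mol
  T = 345.7 K: K = (1.604, 0.367), RR gives ψ = 0.208, H_out = 6.952 kJ/mol
Linear interpolation between T = 343.9 (H_out = 4.493) and T = 345.7 (H_out = 6.952) on hF = 6.401 gives T ≈ 345.3 K, at which ψ = 0.19.

T = 345.3 K, V/F = 0.19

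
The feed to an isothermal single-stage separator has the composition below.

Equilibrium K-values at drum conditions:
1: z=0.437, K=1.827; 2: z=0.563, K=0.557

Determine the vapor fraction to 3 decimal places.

ψ = 0.306

Let ψ = V/F and solve Σ zᵢ(Kᵢ−1)/(1+ψ(Kᵢ−1)) = 0.
Feasibility: ΣzᵢKᵢ = 1.112, Σzᵢ/Kᵢ = 1.250 — both > 1, two phases present.
Binary case is linear: z₁(K₁−1)(1+ψ(K₂−1)) + z₂(K₂−1)(1+ψ(K₁−1)) = 0
⇒ ψ = [z₁(K₁−1)+z₂(K₂−1)] / [−(K₁−1)(K₂−1)] = 0.1120/0.3664 = 0.306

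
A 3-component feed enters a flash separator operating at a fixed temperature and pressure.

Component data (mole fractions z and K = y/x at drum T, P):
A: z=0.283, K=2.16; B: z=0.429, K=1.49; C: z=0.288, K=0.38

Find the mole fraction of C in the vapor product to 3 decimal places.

y_C = 0.203

Rachford–Rice: g(ψ) = Σ zᵢ(Kᵢ−1)/(1+ψ(Kᵢ−1)) = 0.
g(0) = ΣzᵢKᵢ − 1 = 0.360 and g(1) = 1 − Σzᵢ/Kᵢ = -0.177, so a root lies in (0, 1).
Newton–Raphson from ψ = 0.5:
  ψ = 0.500: g = 0.1178, g' = -0.452 → ψ = 0.761
  ψ = 0.761: g = -0.0106, g' = -0.559 → ψ = 0.742
Converged at ψ = 0.742.
Compositions from xᵢ = zᵢ/(1+ψ(Kᵢ−1)), yᵢ = Kᵢxᵢ:
  A: x = 0.152, y = 0.329
  B: x = 0.315, y = 0.469
  C: x = 0.533, y = 0.203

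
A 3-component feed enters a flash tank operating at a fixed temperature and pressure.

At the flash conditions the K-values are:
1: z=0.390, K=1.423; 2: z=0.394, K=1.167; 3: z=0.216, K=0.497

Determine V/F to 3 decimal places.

V/F = 0.797

Rachford–Rice: g(V/F) = Σ zᵢ(Kᵢ−1)/(1+V/F(Kᵢ−1)) = 0.
Feasibility: ΣzᵢKᵢ = 1.122, Σzᵢ/Kᵢ = 1.046 — both > 1, two phases present.
Newton–Raphson from V/F = 0.49:
  V/F = 0.490: g = 0.0533, g' = -0.154 → V/F = 0.837
  V/F = 0.837: g = -0.0081, g' = -0.210 → V/F = 0.798
  V/F = 0.798: g = -0.0002, g' = -0.200 → V/F = 0.797
Converged at V/F = 0.797.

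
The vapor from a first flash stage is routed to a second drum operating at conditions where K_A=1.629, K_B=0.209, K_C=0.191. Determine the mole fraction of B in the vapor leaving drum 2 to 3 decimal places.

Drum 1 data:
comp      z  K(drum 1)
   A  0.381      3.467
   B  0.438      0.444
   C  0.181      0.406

y_B (drum 2) = 0.066

Drum 1:
Material balance + equilibrium reduce to Σ zᵢ(Kᵢ−1)/(1+ψ₁(Kᵢ−1)) = 0.
g(0) = ΣzᵢKᵢ − 1 = 0.589 and g(1) = 1 − Σzᵢ/Kᵢ = -0.542, so a root lies in (0, 1).
Newton iteration, ψ₁⁰ = 0.53:
  ψ₁ = 0.530: g = -0.0949, g' = -0.844 → ψ₁ = 0.418
  ψ₁ = 0.418: g = 0.0028, g' = -0.905 → ψ₁ = 0.421
Converged at ψ₁ = 0.421.
Drum-1 compositions:
  A: x = 0.187, y = 0.648
  B: x = 0.572, y = 0.254
  C: x = 0.241, y = 0.098
Drum-2 feed = drum-1 vapor: z₂ = (0.6482, 0.2539, 0.0980).
Drum 2:
Let ψ₂ = V/F and solve Σ zᵢ(Kᵢ−1)/(1+ψ₂(Kᵢ−1)) = 0.
Check two-phase: ΣzᵢKᵢ = 1.128 > 1 and Σzᵢ/Kᵢ = 2.125 > 1, so g(0) = 0.128 > 0 and g(1) = -1.125 < 0.
Iterate (Newton) starting at ψ₂ = 0.68:
  ψ₂ = 0.680: g = -0.3251, g' = -1.186 → ψ₂ = 0.406
  ψ₂ = 0.406: g = -0.0890, g' = -0.650 → ψ₂ = 0.269
  ψ₂ = 0.269: g = -0.0076, g' = -0.549 → ψ₂ = 0.255
Converged at ψ₂ = 0.255.
  A: x = 0.559, y = 0.910
  B: x = 0.318, y = 0.066
  C: x = 0.123, y = 0.024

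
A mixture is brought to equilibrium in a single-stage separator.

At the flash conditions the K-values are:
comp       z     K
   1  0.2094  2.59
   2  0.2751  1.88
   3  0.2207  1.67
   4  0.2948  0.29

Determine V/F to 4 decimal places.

V/F = 0.6902

Newton iteration, V/F⁰ = 0.42:
  V/F = 0.4200: g = 0.19354, g' = -0.6660 → V/F = 0.7106
  V/F = 0.7106: g = -0.01701, g' = -0.8482 → V/F = 0.6906
  V/F = 0.6906: g = -0.00028, g' = -0.8210 → V/F = 0.6902
Converged at V/F = 0.6902.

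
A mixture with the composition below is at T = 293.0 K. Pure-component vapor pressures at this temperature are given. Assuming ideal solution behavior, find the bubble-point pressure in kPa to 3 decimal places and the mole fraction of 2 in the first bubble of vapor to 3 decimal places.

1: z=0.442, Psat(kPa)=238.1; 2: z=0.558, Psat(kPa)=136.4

Pbub = 181.351 kPa, y_2 = 0.420

At the bubble point ψ → 0, so ΣzᵢKᵢ = 1 with Kᵢ = Pᵢˢᵃᵗ/P ⇒ P = ΣzᵢPᵢˢᵃᵗ.
P = 0.442·238.1 + 0.558·136.4 = 181.351 kPa
yᵢ = zᵢPᵢˢᵃᵗ/P ⇒ y_2 = 0.558·136.4/181.351 = 0.420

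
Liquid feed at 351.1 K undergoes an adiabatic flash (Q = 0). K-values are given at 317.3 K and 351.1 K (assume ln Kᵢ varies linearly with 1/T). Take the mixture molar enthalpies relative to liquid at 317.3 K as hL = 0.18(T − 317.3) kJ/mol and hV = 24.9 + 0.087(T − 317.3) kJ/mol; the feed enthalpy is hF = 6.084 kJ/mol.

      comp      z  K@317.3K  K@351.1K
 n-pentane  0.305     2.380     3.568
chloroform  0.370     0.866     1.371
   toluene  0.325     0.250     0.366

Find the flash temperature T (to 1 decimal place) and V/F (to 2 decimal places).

T = 319.5 K, V/F = 0.23

Adiabatic flash: solve Rachford–Rice at each trial T, then check hF = ψ·hV(T) + (1−ψ)·hL(T).
  T = 317.3 K: K = (2.380, 0.866, 0.250), RR gives ψ = 0.187, H_out = 4.664 kJ/mol
  T = 351.1 K: K = (3.568, 1.371, 0.366), RR gives ψ = 0.726, H_out = 21.874 kJ/mol
  T = 334.2 K: K = (2.944, 1.102, 0.305), RR gives ψ = 0.486, H_out = 14.386 kJ/mol
  T = 325.8 K: K = (2.656, 0.981, 0.277), RR gives ψ = 0.347, H_out = 9.899 kJ/mol
  T = 321.6 K: K = (2.518, 0.923, 0.264), RR gives ψ = 0.271, H_out = 7.410 kJ/mol
  T = 319.5 K: K = (2.450, 0.895, 0.257), RR gives ψ = 0.231, H_out = 6.096 kJ/mol
Linear interpolation between T = 317.3 (H_out = 4.664) and T = 319.5 (H_out = 6.096) on hF = 6.084 gives T ≈ 319.5 K, at which ψ = 0.23.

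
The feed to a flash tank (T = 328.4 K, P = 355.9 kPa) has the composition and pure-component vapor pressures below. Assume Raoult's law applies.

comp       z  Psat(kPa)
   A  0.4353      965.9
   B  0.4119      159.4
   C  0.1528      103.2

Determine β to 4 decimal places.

Raoult's law: Kᵢ = Pᵢˢᵃᵗ/P = Pᵢˢᵃᵗ/355.9.
  K_A = 965.9/355.9 = 2.713965, K_B = 159.4/355.9 = 0.447879, K_C = 103.2/355.9 = 0.289969
Material balance + equilibrium reduce to Σ zᵢ(Kᵢ−1)/(1+β(Kᵢ−1)) = 0.
Feasibility: ΣzᵢKᵢ = 1.4102, Σzᵢ/Kᵢ = 1.6070 — both > 1, two phases present.
Newton iteration, β⁰ = 0.54:
  β = 0.5400: g = -0.11251, g' = -0.8024 → β = 0.3998
  β = 0.3998: g = -0.00060, g' = -0.8073 → β = 0.3990
Converged at β = 0.3990.

β = 0.3990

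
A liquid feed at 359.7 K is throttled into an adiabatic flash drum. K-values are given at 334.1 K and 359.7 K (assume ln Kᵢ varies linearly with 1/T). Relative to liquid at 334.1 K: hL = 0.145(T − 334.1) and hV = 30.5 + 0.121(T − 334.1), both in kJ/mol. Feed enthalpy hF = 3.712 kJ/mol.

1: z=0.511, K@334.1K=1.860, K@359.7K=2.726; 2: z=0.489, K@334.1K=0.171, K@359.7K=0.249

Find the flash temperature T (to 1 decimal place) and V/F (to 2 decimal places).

Adiabatic flash: solve Rachford–Rice at each trial T, then check hF = ψ·hV(T) + (1−ψ)·hL(T).
  T = 334.1 K: K = (1.860, 0.171), RR gives ψ = 0.048, H_out = 1.458 kJ/mol
  T = 359.7 K: K = (2.726, 0.249), RR gives ψ = 0.397, H_out = 15.580 kJ/mol
  T = 346.9 K: K = (2.268, 0.208), RR gives ψ = 0.259, H_out = 9.684 kJ/mol
  T = 340.5 K: K = (2.058, 0.189), RR gives ψ = 0.168, H_out = 6.014 kJ/mol
  T = 337.3 K: K = (1.957, 0.180), RR gives ψ = 0.112, H_out = 3.876 kJ/mol
  T = 335.7 K: K = (1.908, 0.175), RR gives ψ = 0.081, H_out = 2.707 kJ/mol
Linear interpolation between T = 335.7 (H_out = 2.707) and T = 337.3 (H_out = 3.876) on hF = 3.712 gives T ≈ 337.1 K, at which ψ = 0.11.

T = 337.1 K, V/F = 0.11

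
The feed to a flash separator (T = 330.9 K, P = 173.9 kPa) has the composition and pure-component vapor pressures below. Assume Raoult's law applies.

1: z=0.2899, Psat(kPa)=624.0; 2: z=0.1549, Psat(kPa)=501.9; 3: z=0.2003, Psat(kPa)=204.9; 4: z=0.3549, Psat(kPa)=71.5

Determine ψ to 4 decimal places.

Raoult's law: Kᵢ = Pᵢˢᵃᵗ/P = Pᵢˢᵃᵗ/173.9.
  K_1 = 624.0/173.9 = 3.588269, K_2 = 501.9/173.9 = 2.886141, K_3 = 204.9/173.9 = 1.178263, K_4 = 71.5/173.9 = 0.411156
Rachford–Rice: g(ψ) = Σ zᵢ(Kᵢ−1)/(1+ψ(Kᵢ−1)) = 0.
Check two-phase: ΣzᵢKᵢ = 1.8692 > 1 and Σzᵢ/Kᵢ = 1.1676 > 1, so g(0) = 0.8692 > 0 and g(1) = -0.1676 < 0.
Iterate (Newton) starting at ψ = 0.5:
  ψ = 0.5000: g = 0.21403, g' = -0.7675 → ψ = 0.7789
  ψ = 0.7789: g = 0.01245, g' = -0.7287 → ψ = 0.7960
  ψ = 0.7960: g = -0.00006, g' = -0.7363 → ψ = 0.7959
Converged at ψ = 0.7959.

ψ = 0.7959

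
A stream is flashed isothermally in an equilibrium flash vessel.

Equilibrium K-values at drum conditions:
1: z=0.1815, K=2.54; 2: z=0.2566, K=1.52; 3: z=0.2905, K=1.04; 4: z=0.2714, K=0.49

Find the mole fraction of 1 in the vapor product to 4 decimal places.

Rachford–Rice: g(V/F) = Σ zᵢ(Kᵢ−1)/(1+V/F(Kᵢ−1)) = 0.
g(0) = ΣzᵢKᵢ − 1 = 0.2861 and g(1) = 1 − Σzᵢ/Kᵢ = -0.0735, so a root lies in (0, 1).
Newton iteration, V/F⁰ = 0.5:
  V/F = 0.5000: g = 0.08942, g' = -0.3087 → V/F = 0.7896
  V/F = 0.7896: g = 0.00025, g' = -0.3208 → V/F = 0.7904
Converged at V/F = 0.7904.
Compositions from xᵢ = zᵢ/(1+V/F(Kᵢ−1)), yᵢ = Kᵢxᵢ:
  1: x = 0.0819, y = 0.2079
  2: x = 0.1819, y = 0.2764
  3: x = 0.2816, y = 0.2929
  4: x = 0.4547, y = 0.2228

y_1 = 0.2079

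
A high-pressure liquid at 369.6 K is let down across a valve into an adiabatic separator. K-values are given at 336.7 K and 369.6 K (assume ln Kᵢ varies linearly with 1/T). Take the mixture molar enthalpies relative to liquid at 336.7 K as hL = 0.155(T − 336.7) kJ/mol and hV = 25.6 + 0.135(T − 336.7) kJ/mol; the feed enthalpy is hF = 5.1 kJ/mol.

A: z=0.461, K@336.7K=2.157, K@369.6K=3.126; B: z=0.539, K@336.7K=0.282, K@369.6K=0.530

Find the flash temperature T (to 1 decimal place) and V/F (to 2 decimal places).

T = 337.8 K, V/F = 0.19

Adiabatic flash: solve Rachford–Rice at each trial T, then check hF = ψ·hV(T) + (1−ψ)·hL(T).
  T = 336.7 K: K = (2.157, 0.282), RR gives ψ = 0.176, H_out = 4.511 kJ/mol
  T = 369.6 K: K = (3.126, 0.530), RR gives ψ = 0.727, H_out = 23.240 kJ/mol
  T = 353.1 K: K = (2.618, 0.392), RR gives ψ = 0.425, H_out = 13.282 kJ/mol
  T = 344.9 K: K = (2.382, 0.334), RR gives ψ = 0.302, H_out = 8.949 kJ/mol
  T = 340.8 K: K = (2.268, 0.307), RR gives ψ = 0.240, H_out = 6.765 kJ/mol
  T = 338.8 K: K = (2.213, 0.295), RR gives ψ = 0.209, H_out = 5.677 kJ/mol
Linear interpolation between T = 336.7 (H_out = 4.511) and T = 338.8 (H_out = 5.677) on hF = 5.1 gives T ≈ 337.8 K, at which ψ = 0.19.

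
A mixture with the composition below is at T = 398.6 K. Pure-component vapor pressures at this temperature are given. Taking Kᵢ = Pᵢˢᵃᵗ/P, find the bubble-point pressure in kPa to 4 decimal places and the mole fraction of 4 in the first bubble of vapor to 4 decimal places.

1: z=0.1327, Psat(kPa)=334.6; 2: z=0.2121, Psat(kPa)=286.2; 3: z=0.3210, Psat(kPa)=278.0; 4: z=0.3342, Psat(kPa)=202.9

At the bubble point ψ → 0, so ΣzᵢKᵢ = 1 with Kᵢ = Pᵢˢᵃᵗ/P ⇒ P = ΣzᵢPᵢˢᵃᵗ.
P = 0.1327·334.6 + 0.2121·286.2 + 0.3210·278.0 + 0.3342·202.9 = 262.1516 kPa
yᵢ = zᵢPᵢˢᵃᵗ/P ⇒ y_4 = 0.3342·202.9/262.1516 = 0.2587

Pbub = 262.1516 kPa, y_4 = 0.2587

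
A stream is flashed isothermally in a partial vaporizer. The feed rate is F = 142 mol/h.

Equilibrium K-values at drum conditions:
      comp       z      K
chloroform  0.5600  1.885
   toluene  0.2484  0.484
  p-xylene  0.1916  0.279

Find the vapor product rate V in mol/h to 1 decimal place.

V = 59.5 mol/h

Iterate (Newton) starting at ψ = 0.5:
  ψ = 0.5000: g = -0.04519, g' = -0.5745 → ψ = 0.4213
  ψ = 0.4213: g = -0.00121, g' = -0.5462 → ψ = 0.4191
Converged at ψ = 0.4191.
Then V = ψ·F = 0.4191·142 = 59.5 mol/h and L = F − V = 82.5 mol/h.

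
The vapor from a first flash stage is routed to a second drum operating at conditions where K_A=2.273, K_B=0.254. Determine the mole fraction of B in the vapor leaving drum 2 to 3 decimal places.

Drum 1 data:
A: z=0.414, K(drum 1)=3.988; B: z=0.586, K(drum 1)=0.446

y_B (drum 2) = 0.160

Drum 1:
Binary case is linear: z₁(K₁−1)(1+ψ₁(K₂−1)) + z₂(K₂−1)(1+ψ₁(K₁−1)) = 0
⇒ ψ₁ = [z₁(K₁−1)+z₂(K₂−1)] / [−(K₁−1)(K₂−1)] = 0.9124/1.6554 = 0.551
Drum-1 compositions:
  A: x = 0.156, y = 0.624
  B: x = 0.844, y = 0.376
Drum-2 feed = drum-1 vapor: z₂ = (0.6238, 0.3762).
Drum 2:
Material balance + equilibrium reduce to Σ zᵢ(Kᵢ−1)/(1+ψ₂(Kᵢ−1)) = 0.
Check two-phase: ΣzᵢKᵢ = 1.513 > 1 and Σzᵢ/Kᵢ = 1.756 > 1, so g(0) = 0.513 > 0 and g(1) = -0.756 < 0.
Iterate (Newton) starting at ψ₂ = 0.5:
  ψ₂ = 0.500: g = 0.0376, g' = -0.910 → ψ₂ = 0.541
Converged at ψ₂ = 0.541.
  A: x = 0.369, y = 0.840
  B: x = 0.631, y = 0.160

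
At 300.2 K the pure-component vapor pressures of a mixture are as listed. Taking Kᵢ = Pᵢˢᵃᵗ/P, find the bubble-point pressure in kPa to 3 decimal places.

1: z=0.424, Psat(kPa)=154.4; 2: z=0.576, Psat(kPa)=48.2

Pbub = 93.229 kPa

At the bubble point ψ → 0, so ΣzᵢKᵢ = 1 with Kᵢ = Pᵢˢᵃᵗ/P ⇒ P = ΣzᵢPᵢˢᵃᵗ.
P = 0.424·154.4 + 0.576·48.2 = 93.229 kPa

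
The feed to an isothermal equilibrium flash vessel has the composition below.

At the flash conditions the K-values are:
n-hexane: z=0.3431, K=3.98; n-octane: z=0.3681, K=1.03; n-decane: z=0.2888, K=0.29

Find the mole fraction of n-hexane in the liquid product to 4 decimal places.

x_n-hexane = 0.1199

Rachford–Rice: g(V/F) = Σ zᵢ(Kᵢ−1)/(1+V/F(Kᵢ−1)) = 0.
g(0) = ΣzᵢKᵢ − 1 = 0.8284 and g(1) = 1 − Σzᵢ/Kᵢ = -0.4394, so a root lies in (0, 1).
Newton iteration, V/F⁰ = 0.5:
  V/F = 0.5000: g = 0.10359, g' = -0.8417 → V/F = 0.6231
  V/F = 0.6231: g = 0.00102, g' = -0.8419 → V/F = 0.6243
Converged at V/F = 0.6243.
Compositions from xᵢ = zᵢ/(1+V/F(Kᵢ−1)), yᵢ = Kᵢxᵢ:
  n-hexane: x = 0.1199, y = 0.4774
  n-octane: x = 0.3613, y = 0.3722
  n-decane: x = 0.5187, y = 0.1504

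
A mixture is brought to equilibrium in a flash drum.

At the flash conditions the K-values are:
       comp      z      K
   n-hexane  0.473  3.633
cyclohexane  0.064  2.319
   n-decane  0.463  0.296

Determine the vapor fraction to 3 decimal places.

Iterate (Newton) starting at ψ = 0.31:
  ψ = 0.310: g = 0.3287, g' = -1.426 → ψ = 0.541
  ψ = 0.541: g = 0.0370, g' = -1.194 → ψ = 0.572
  ψ = 0.572: g = -0.0001, g' = -1.201 → ψ = 0.571
Converged at ψ = 0.571.

ψ = 0.571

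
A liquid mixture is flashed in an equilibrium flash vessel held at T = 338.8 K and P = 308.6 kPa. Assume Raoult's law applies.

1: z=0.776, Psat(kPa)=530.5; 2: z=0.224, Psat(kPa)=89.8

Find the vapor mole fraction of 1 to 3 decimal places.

Raoult's law: Kᵢ = Pᵢˢᵃᵗ/P = Pᵢˢᵃᵗ/308.6.
  K_1 = 530.5/308.6 = 1.71905, K_2 = 89.8/308.6 = 0.29099
Newton–Raphson from ψ = 0.7:
  ψ = 0.700: g = 0.0559, g' = -0.621 → ψ = 0.790
  ψ = 0.790: g = -0.0051, g' = -0.745 → ψ = 0.783
Converged at ψ = 0.783.
Compositions from xᵢ = zᵢ/(1+ψ(Kᵢ−1)), yᵢ = Kᵢxᵢ:
  1: x = 0.496, y = 0.853
  2: x = 0.504, y = 0.147

y_1 = 0.853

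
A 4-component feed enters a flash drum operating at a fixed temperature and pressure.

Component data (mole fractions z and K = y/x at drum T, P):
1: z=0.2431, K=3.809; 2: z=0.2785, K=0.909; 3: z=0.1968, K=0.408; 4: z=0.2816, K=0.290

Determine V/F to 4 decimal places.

Rachford–Rice: g(V/F) = Σ zᵢ(Kᵢ−1)/(1+V/F(Kᵢ−1)) = 0.
Check two-phase: ΣzᵢKᵢ = 1.3411 > 1 and Σzᵢ/Kᵢ = 1.8236 > 1, so g(0) = 0.3411 > 0 and g(1) = -0.8236 < 0.
Newton–Raphson from V/F = 0.5:
  V/F = 0.5000: g = -0.21803, g' = -0.8147 → V/F = 0.2324
  V/F = 0.2324: g = 0.01275, g' = -1.0009 → V/F = 0.2451
  V/F = 0.2451: g = 0.00015, g' = -0.9776 → V/F = 0.2453
Converged at V/F = 0.2453.

V/F = 0.2453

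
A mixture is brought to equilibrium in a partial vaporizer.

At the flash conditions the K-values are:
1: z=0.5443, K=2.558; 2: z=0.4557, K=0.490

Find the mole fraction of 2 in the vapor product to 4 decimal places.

Let β = V/F and solve Σ zᵢ(Kᵢ−1)/(1+β(Kᵢ−1)) = 0.
Feasibility: ΣzᵢKᵢ = 1.6156, Σzᵢ/Kᵢ = 1.1428 — both > 1, two phases present.
Binary case is linear: z₁(K₁−1)(1+β(K₂−1)) + z₂(K₂−1)(1+β(K₁−1)) = 0
⇒ β = [z₁(K₁−1)+z₂(K₂−1)] / [−(K₁−1)(K₂−1)] = 0.61561/0.79458 = 0.7748
Compositions from xᵢ = zᵢ/(1+β(Kᵢ−1)), yᵢ = Kᵢxᵢ:
  1: x = 0.2466, y = 0.6308
  2: x = 0.7534, y = 0.3692

y_2 = 0.3692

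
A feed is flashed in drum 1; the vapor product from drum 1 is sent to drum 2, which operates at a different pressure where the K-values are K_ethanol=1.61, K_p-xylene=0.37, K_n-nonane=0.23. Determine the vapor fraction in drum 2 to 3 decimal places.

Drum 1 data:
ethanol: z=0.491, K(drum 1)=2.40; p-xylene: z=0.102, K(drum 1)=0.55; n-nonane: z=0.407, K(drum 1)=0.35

V/F (drum 2) = 0.552

Drum 1:
Iterate (Newton) starting at ψ₁ = 0.5:
  ψ₁ = 0.500: g = -0.0468, g' = -0.745 → ψ₁ = 0.437
Converged at ψ₁ = 0.437.
Drum-1 compositions:
  ethanol: x = 0.305, y = 0.731
  p-xylene: x = 0.127, y = 0.070
  n-nonane: x = 0.568, y = 0.199
Drum-2 feed = drum-1 vapor: z₂ = (0.7313, 0.0698, 0.1989).
Drum 2:
Let ψ₂ = V/F and solve Σ zᵢ(Kᵢ−1)/(1+ψ₂(Kᵢ−1)) = 0.
Feasibility: ΣzᵢKᵢ = 1.249, Σzᵢ/Kᵢ = 1.508 — both > 1, two phases present.
Newton iteration, ψ₂⁰ = 0.5:
  ψ₂ = 0.500: g = 0.0285, g' = -0.531 → ψ₂ = 0.554
  ψ₂ = 0.554: g = -0.0012, g' = -0.576 → ψ₂ = 0.552
Converged at ψ₂ = 0.552.
  ethanol: x = 0.547, y = 0.881
  p-xylene: x = 0.107, y = 0.040
  n-nonane: x = 0.346, y = 0.080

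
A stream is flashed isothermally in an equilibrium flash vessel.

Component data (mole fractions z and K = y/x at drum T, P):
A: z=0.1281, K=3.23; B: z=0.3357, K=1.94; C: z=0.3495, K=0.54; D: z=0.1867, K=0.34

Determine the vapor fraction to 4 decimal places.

Let ψ = V/F and solve Σ zᵢ(Kᵢ−1)/(1+ψ(Kᵢ−1)) = 0.
Check two-phase: ΣzᵢKᵢ = 1.3172 > 1 and Σzᵢ/Kᵢ = 1.4090 > 1, so g(0) = 0.3172 > 0 and g(1) = -0.4090 < 0.
Iterate (Newton) starting at ψ = 0.5:
  ψ = 0.5000: g = -0.04298, g' = -0.5856 → ψ = 0.4266
  ψ = 0.4266: g = 0.00009, g' = -0.5905 → ψ = 0.4268
Converged at ψ = 0.4268.

ψ = 0.4268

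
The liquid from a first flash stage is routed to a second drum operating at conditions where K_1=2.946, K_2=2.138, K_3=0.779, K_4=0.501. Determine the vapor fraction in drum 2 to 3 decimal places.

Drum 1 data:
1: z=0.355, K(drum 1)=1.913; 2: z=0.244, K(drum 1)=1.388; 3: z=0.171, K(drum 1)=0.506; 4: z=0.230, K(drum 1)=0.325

V/F (drum 2) = 0.807

Drum 1:
Rachford–Rice: g(ψ₁) = Σ zᵢ(Kᵢ−1)/(1+ψ₁(Kᵢ−1)) = 0.
g(0) = ΣzᵢKᵢ − 1 = 0.179 and g(1) = 1 − Σzᵢ/Kᵢ = -0.407, so a root lies in (0, 1).
Iterate (Newton) starting at ψ₁ = 0.5:
  ψ₁ = 0.500: g = -0.0447, g' = -0.478 → ψ₁ = 0.406
  ψ₁ = 0.406: g = -0.0015, g' = -0.449 → ψ₁ = 0.403
Converged at ψ₁ = 0.403.
Drum-1 compositions:
  1: x = 0.259, y = 0.496
  2: x = 0.211, y = 0.293
  3: x = 0.214, y = 0.108
  4: x = 0.316, y = 0.103
Drum-2 feed = drum-1 liquid: z₂ = (0.2595, 0.2110, 0.2135, 0.3160).
Drum 2:
Let ψ₂ = V/F and solve Σ zᵢ(Kᵢ−1)/(1+ψ₂(Kᵢ−1)) = 0.
g(0) = ΣzᵢKᵢ − 1 = 0.540 and g(1) = 1 − Σzᵢ/Kᵢ = -0.092, so a root lies in (0, 1).
Newton–Raphson from ψ₂ = 0.35:
  ψ₂ = 0.350: g = 0.2299, g' = -0.615 → ψ₂ = 0.724
  ψ₂ = 0.724: g = 0.0384, g' = -0.459 → ψ₂ = 0.807
Converged at ψ₂ = 0.807.
  1: x = 0.101, y = 0.297
  2: x = 0.110, y = 0.235
  3: x = 0.260, y = 0.202
  4: x = 0.529, y = 0.265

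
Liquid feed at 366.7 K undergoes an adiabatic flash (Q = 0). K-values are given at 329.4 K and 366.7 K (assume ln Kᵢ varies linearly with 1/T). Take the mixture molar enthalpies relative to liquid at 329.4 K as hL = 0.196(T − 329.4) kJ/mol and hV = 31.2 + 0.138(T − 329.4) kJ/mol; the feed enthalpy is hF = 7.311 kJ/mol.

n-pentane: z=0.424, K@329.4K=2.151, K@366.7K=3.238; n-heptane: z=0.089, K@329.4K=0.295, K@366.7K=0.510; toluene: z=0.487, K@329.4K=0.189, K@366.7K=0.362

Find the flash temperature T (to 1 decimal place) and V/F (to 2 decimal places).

Adiabatic flash: solve Rachford–Rice at each trial T, then check hF = ψ·hV(T) + (1−ψ)·hL(T).
  T = 329.4 K: K = (2.151, 0.295, 0.189), RR gives ψ = 0.033, H_out = 1.033 kJ/mol
  T = 366.7 K: K = (3.238, 0.510, 0.362), RR gives ψ = 0.430, H_out = 19.801 kJ/mol
  T = 348.0 K: K = (2.667, 0.393, 0.266), RR gives ψ = 0.247, H_out = 11.098 kJ/mol
  T = 338.7 K: K = (2.402, 0.342, 0.225), RR gives ψ = 0.149, H_out = 6.400 kJ/mol
  T = 343.4 K: K = (2.534, 0.367, 0.245), RR gives ψ = 0.200, H_out = 8.833 kJ/mol
  T = 341.0 K: K = (2.466, 0.354, 0.235), RR gives ψ = 0.175, H_out = 7.608 kJ/mol
Linear interpolation between T = 338.7 (H_out = 6.400) and T = 341.0 (H_out = 7.608) on hF = 7.311 gives T ≈ 340.4 K, at which ψ = 0.17.

T = 340.4 K, V/F = 0.17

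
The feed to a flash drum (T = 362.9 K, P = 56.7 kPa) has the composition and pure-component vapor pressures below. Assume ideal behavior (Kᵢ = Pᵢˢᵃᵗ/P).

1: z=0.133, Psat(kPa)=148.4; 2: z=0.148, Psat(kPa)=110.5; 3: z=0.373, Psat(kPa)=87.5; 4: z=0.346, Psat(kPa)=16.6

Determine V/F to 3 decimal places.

V/F = 0.492

Raoult's law: Kᵢ = Pᵢˢᵃᵗ/P = Pᵢˢᵃᵗ/56.7.
  K_1 = 148.4/56.7 = 2.61728, K_2 = 110.5/56.7 = 1.94885, K_3 = 87.5/56.7 = 1.54321, K_4 = 16.6/56.7 = 0.29277
Newton iteration, V/F⁰ = 0.5:
  V/F = 0.500: g = -0.0051, g' = -0.650 → V/F = 0.492
Converged at V/F = 0.492.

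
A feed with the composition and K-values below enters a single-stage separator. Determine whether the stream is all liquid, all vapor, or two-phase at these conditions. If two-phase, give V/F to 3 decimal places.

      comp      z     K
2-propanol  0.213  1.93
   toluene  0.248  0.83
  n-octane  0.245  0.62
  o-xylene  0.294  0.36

ΣzᵢKᵢ = 0.875; Σzᵢ/Kᵢ = 1.621.
Since ΣzᵢKᵢ < 1 the mixture is below its bubble point — single liquid phase.

all liquid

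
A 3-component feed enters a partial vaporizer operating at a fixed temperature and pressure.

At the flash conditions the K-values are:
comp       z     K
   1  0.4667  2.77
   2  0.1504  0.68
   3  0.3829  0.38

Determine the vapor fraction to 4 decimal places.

Let ψ = V/F and solve Σ zᵢ(Kᵢ−1)/(1+ψ(Kᵢ−1)) = 0.
g(0) = ΣzᵢKᵢ − 1 = 0.5405 and g(1) = 1 − Σzᵢ/Kᵢ = -0.3973, so a root lies in (0, 1).
Iterate (Newton) starting at ψ = 0.37:
  ψ = 0.3700: g = 0.13650, g' = -0.8016 → ψ = 0.5403
  ψ = 0.5403: g = 0.00708, g' = -0.7374 → ψ = 0.5499
Converged at ψ = 0.5499.

ψ = 0.5499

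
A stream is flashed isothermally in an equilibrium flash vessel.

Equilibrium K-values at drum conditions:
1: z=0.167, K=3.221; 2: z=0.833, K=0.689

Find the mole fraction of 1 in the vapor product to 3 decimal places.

y_1 = 0.396

Material balance + equilibrium reduce to Σ zᵢ(Kᵢ−1)/(1+V/F(Kᵢ−1)) = 0.
g(0) = ΣzᵢKᵢ − 1 = 0.112 and g(1) = 1 − Σzᵢ/Kᵢ = -0.261, so a root lies in (0, 1).
Binary case is linear: z₁(K₁−1)(1+V/F(K₂−1)) + z₂(K₂−1)(1+V/F(K₁−1)) = 0
⇒ V/F = [z₁(K₁−1)+z₂(K₂−1)] / [−(K₁−1)(K₂−1)] = 0.1118/0.6907 = 0.162
Compositions from xᵢ = zᵢ/(1+V/F(Kᵢ−1)), yᵢ = Kᵢxᵢ:
  1: x = 0.123, y = 0.396
  2: x = 0.877, y = 0.604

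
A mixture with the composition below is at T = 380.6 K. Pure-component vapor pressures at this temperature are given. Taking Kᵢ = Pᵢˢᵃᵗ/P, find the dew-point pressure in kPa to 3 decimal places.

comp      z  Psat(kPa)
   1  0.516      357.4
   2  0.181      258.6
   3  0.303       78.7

At the dew point ψ → 1, so Σzᵢ/Kᵢ = 1 with Kᵢ = Pᵢˢᵃᵗ/P ⇒ 1/P = Σzᵢ/Pᵢˢᵃᵗ.
1/P = 0.516/357.4 + 0.181/258.6 + 0.303/78.7 = 0.005994 ⇒ P = 166.841 kPa

Pdew = 166.841 kPa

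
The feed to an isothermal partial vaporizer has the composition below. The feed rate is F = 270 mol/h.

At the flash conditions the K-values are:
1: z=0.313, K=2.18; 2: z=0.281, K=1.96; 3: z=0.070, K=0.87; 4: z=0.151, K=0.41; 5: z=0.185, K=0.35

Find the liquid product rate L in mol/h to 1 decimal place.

L = 89.0 mol/h

Let β = V/F and solve Σ zᵢ(Kᵢ−1)/(1+β(Kᵢ−1)) = 0.
Feasibility: ΣzᵢKᵢ = 1.421, Σzᵢ/Kᵢ = 1.264 — both > 1, two phases present.
Newton iteration, β⁰ = 0.5:
  β = 0.500: g = 0.1003, g' = -0.569 → β = 0.676
  β = 0.676: g = -0.0038, g' = -0.626 → β = 0.670
Converged at β = 0.670.
Then V = β·F = 0.6702·270 = 181.0 mol/h and L = F − V = 89.0 mol/h.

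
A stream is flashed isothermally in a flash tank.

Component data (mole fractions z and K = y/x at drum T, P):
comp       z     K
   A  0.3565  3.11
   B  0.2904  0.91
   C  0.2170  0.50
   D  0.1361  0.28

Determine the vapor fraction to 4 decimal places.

Let ψ = V/F and solve Σ zᵢ(Kᵢ−1)/(1+ψ(Kᵢ−1)) = 0.
Check two-phase: ΣzᵢKᵢ = 1.5196 > 1 and Σzᵢ/Kᵢ = 1.3538 > 1, so g(0) = 0.5196 > 0 and g(1) = -0.3538 < 0.
Newton–Raphson from ψ = 0.42:
  ψ = 0.4200: g = 0.09382, g' = -0.6806 → ψ = 0.5579
  ψ = 0.5579: g = 0.00375, g' = -0.6389 → ψ = 0.5637
Converged at ψ = 0.5637.

ψ = 0.5637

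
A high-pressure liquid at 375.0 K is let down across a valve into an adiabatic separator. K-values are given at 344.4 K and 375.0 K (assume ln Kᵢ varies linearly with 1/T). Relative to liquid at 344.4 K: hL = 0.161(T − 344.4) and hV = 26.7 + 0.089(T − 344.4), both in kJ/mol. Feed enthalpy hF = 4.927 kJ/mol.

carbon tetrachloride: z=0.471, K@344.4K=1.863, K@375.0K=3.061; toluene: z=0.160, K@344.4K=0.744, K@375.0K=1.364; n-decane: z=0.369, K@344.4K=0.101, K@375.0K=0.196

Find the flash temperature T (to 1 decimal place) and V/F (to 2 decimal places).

Adiabatic flash: solve Rachford–Rice at each trial T, then check hF = ψ·hV(T) + (1−ψ)·hL(T).
  T = 344.4 K: K = (1.863, 0.744, 0.101), RR gives ψ = 0.051, H_out = 1.368 kJ/mol
  T = 375.0 K: K = (3.061, 1.364, 0.196), RR gives ψ = 0.526, H_out = 17.824 kJ/mol
  T = 359.7 K: K = (2.413, 1.020, 0.143), RR gives ψ = 0.347, H_out = 11.335 kJ/mol
  T = 352.0 K: K = (2.125, 0.873, 0.120), RR gives ψ = 0.222, H_out = 7.019 kJ/mol
  T = 348.2 K: K = (1.991, 0.807, 0.110), RR gives ψ = 0.144, H_out = 4.422 kJ/mol
  T = 350.1 K: K = (2.057, 0.840, 0.115), RR gives ψ = 0.185, H_out = 5.769 kJ/mol
Linear interpolation between T = 348.2 (H_out = 4.422) and T = 350.1 (H_out = 5.769) on hF = 4.927 gives T ≈ 348.9 K, at which ψ = 0.16.

T = 348.9 K, V/F = 0.16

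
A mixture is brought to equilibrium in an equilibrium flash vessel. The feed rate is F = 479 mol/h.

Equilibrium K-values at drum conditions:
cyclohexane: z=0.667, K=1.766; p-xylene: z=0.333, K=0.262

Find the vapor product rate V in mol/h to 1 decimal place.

V = 224.7 mol/h

Rachford–Rice: g(V/F) = Σ zᵢ(Kᵢ−1)/(1+V/F(Kᵢ−1)) = 0.
Feasibility: ΣzᵢKᵢ = 1.265, Σzᵢ/Kᵢ = 1.649 — both > 1, two phases present.
Binary case is linear: z₁(K₁−1)(1+V/F(K₂−1)) + z₂(K₂−1)(1+V/F(K₁−1)) = 0
⇒ V/F = [z₁(K₁−1)+z₂(K₂−1)] / [−(K₁−1)(K₂−1)] = 0.2652/0.5653 = 0.469
Then V = V/F·F = 0.4691·479 = 224.7 mol/h and L = F − V = 254.3 mol/h.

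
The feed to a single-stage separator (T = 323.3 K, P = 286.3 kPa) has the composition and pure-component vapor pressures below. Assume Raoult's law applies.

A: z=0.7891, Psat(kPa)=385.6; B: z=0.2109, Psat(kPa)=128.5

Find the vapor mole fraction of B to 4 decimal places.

Raoult's law: Kᵢ = Pᵢˢᵃᵗ/P = Pᵢˢᵃᵗ/286.3.
  K_A = 385.6/286.3 = 1.346839, K_B = 128.5/286.3 = 0.448830
Material balance + equilibrium reduce to Σ zᵢ(Kᵢ−1)/(1+ψ(Kᵢ−1)) = 0.
Check two-phase: ΣzᵢKᵢ = 1.1574 > 1 and Σzᵢ/Kᵢ = 1.0558 > 1, so g(0) = 0.1574 > 0 and g(1) = -0.0558 < 0.
Newton iteration, ψ⁰ = 0.49:
  ψ = 0.4900: g = 0.07468, g' = -0.1896 → ψ = 0.8839
  ψ = 0.8839: g = -0.01720, g' = -0.2992 → ψ = 0.8264
  ψ = 0.8264: g = -0.00076, g' = -0.2734 → ψ = 0.8236
Converged at ψ = 0.8236.
Compositions from xᵢ = zᵢ/(1+ψ(Kᵢ−1)), yᵢ = Kᵢxᵢ:
  A: x = 0.6138, y = 0.8266
  B: x = 0.3862, y = 0.1734

y_B = 0.1734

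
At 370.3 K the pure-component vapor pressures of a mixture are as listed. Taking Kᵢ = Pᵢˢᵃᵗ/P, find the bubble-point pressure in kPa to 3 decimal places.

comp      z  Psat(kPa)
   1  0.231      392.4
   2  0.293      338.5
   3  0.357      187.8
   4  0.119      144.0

Pbub = 274.005 kPa

At the bubble point ψ → 0, so ΣzᵢKᵢ = 1 with Kᵢ = Pᵢˢᵃᵗ/P ⇒ P = ΣzᵢPᵢˢᵃᵗ.
P = 0.231·392.4 + 0.293·338.5 + 0.357·187.8 + 0.119·144.0 = 274.005 kPa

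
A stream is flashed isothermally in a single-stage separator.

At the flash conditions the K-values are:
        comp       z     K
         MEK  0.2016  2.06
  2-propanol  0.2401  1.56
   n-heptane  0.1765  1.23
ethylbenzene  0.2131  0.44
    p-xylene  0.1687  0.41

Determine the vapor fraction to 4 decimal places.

ψ = 0.4340

Rachford–Rice: g(ψ) = Σ zᵢ(Kᵢ−1)/(1+ψ(Kᵢ−1)) = 0.
g(0) = ΣzᵢKᵢ − 1 = 0.1699 and g(1) = 1 − Σzᵢ/Kᵢ = -0.2911, so a root lies in (0, 1).
Newton iteration, ψ⁰ = 0.5:
  ψ = 0.5000: g = -0.02580, g' = -0.3973 → ψ = 0.4351
  ψ = 0.4351: g = -0.00041, g' = -0.3856 → ψ = 0.4340
Converged at ψ = 0.4340.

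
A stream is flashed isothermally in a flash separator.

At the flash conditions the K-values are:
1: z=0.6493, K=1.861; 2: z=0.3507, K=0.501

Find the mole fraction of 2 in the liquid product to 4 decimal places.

x_2 = 0.6331

Rachford–Rice: g(β) = Σ zᵢ(Kᵢ−1)/(1+β(Kᵢ−1)) = 0.
g(0) = ΣzᵢKᵢ − 1 = 0.3840 and g(1) = 1 − Σzᵢ/Kᵢ = -0.0489, so a root lies in (0, 1).
Binary case is linear: z₁(K₁−1)(1+β(K₂−1)) + z₂(K₂−1)(1+β(K₁−1)) = 0
⇒ β = [z₁(K₁−1)+z₂(K₂−1)] / [−(K₁−1)(K₂−1)] = 0.38405/0.42964 = 0.8939
Compositions from xᵢ = zᵢ/(1+β(Kᵢ−1)), yᵢ = Kᵢxᵢ:
  1: x = 0.3669, y = 0.6828
  2: x = 0.6331, y = 0.3172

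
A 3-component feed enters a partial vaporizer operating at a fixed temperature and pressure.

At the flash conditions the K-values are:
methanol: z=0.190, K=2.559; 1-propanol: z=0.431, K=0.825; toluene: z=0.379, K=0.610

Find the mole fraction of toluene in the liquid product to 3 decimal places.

x_toluene = 0.405

Newton iteration, ψ⁰ = 0.5:
  ψ = 0.500: g = -0.0998, g' = -0.251 → ψ = 0.102
  ψ = 0.102: g = 0.0249, g' = -0.420 → ψ = 0.161
  ψ = 0.161: g = 0.0014, g' = -0.375 → ψ = 0.165
Converged at ψ = 0.165.
Compositions from xᵢ = zᵢ/(1+ψ(Kᵢ−1)), yᵢ = Kᵢxᵢ:
  methanol: x = 0.151, y = 0.387
  1-propanol: x = 0.444, y = 0.366
  toluene: x = 0.405, y = 0.247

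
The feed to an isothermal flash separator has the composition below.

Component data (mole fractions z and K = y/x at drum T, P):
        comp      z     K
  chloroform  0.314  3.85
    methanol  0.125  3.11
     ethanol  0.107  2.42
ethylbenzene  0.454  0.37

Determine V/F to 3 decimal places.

V/F = 0.670

Newton iteration, V/F⁰ = 0.5:
  V/F = 0.500: g = 0.1687, g' = -1.023 → V/F = 0.665
  V/F = 0.665: g = 0.0049, g' = -0.991 → V/F = 0.670
Converged at V/F = 0.670.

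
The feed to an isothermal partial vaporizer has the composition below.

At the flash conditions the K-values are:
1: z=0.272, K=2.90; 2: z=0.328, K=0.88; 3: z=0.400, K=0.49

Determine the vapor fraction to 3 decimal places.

ψ = 0.392

Let ψ = V/F and solve Σ zᵢ(Kᵢ−1)/(1+ψ(Kᵢ−1)) = 0.
Check two-phase: ΣzᵢKᵢ = 1.273 > 1 and Σzᵢ/Kᵢ = 1.283 > 1, so g(0) = 0.273 > 0 and g(1) = -0.283 < 0.
Iterate (Newton) starting at ψ = 0.5:
  ψ = 0.500: g = -0.0507, g' = -0.451 → ψ = 0.388
  ψ = 0.388: g = 0.0021, g' = -0.492 → ψ = 0.392
Converged at ψ = 0.392.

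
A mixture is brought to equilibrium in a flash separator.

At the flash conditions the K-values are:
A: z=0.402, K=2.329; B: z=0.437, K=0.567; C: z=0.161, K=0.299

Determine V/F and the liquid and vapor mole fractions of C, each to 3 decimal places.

V/F = 0.336, x_C = 0.211, y_C = 0.063

Newton iteration, V/F⁰ = 0.5:
  V/F = 0.500: g = -0.0943, g' = -0.577 → V/F = 0.337
  V/F = 0.337: g = -0.0001, g' = -0.587 → V/F = 0.336
Converged at V/F = 0.336.
Compositions from xᵢ = zᵢ/(1+V/F(Kᵢ−1)), yᵢ = Kᵢxᵢ:
  A: x = 0.278, y = 0.647
  B: x = 0.512, y = 0.290
  C: x = 0.211, y = 0.063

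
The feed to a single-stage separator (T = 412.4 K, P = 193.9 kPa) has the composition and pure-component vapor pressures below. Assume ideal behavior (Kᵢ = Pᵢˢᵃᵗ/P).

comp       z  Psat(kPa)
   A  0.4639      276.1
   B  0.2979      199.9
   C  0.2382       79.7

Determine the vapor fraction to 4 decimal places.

Raoult's law: Kᵢ = Pᵢˢᵃᵗ/P = Pᵢˢᵃᵗ/193.9.
  K_A = 276.1/193.9 = 1.423930, K_B = 199.9/193.9 = 1.030944, K_C = 79.7/193.9 = 0.411037
Let ψ = V/F and solve Σ zᵢ(Kᵢ−1)/(1+ψ(Kᵢ−1)) = 0.
Feasibility: ΣzᵢKᵢ = 1.0656, Σzᵢ/Kᵢ = 1.1943 — both > 1, two phases present.
Iterate (Newton) starting at ψ = 0.5:
  ψ = 0.5000: g = -0.02750, g' = -0.2230 → ψ = 0.3767
  ψ = 0.3767: g = -0.00160, g' = -0.1987 → ψ = 0.3687
  ψ = 0.3687: g = -0.00001, g' = -0.1974 → ψ = 0.3686
Converged at ψ = 0.3686.

ψ = 0.3686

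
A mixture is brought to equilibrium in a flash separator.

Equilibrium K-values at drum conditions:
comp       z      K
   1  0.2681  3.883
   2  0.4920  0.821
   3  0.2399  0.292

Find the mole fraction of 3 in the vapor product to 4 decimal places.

y_3 = 0.1015

Let ψ = V/F and solve Σ zᵢ(Kᵢ−1)/(1+ψ(Kᵢ−1)) = 0.
g(0) = ΣzᵢKᵢ − 1 = 0.5150 and g(1) = 1 − Σzᵢ/Kᵢ = -0.4899, so a root lies in (0, 1).
Newton iteration, ψ⁰ = 0.31:
  ψ = 0.3100: g = 0.09730, g' = -0.8364 → ψ = 0.4263
  ψ = 0.4263: g = 0.00812, g' = -0.7136 → ψ = 0.4377
  ψ = 0.4377: g = 0.00004, g' = -0.7066 → ψ = 0.4378
Converged at ψ = 0.4378.
Compositions from xᵢ = zᵢ/(1+ψ(Kᵢ−1)), yᵢ = Kᵢxᵢ:
  1: x = 0.1185, y = 0.4602
  2: x = 0.5338, y = 0.4383
  3: x = 0.3476, y = 0.1015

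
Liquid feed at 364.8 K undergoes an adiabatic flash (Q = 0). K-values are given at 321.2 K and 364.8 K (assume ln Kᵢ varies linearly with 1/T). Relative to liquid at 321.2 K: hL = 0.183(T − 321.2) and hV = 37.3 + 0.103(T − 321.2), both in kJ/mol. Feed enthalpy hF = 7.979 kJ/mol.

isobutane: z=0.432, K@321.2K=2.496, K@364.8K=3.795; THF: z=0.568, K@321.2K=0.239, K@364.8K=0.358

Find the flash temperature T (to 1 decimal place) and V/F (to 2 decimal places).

Adiabatic flash: solve Rachford–Rice at each trial T, then check hF = ψ·hV(T) + (1−ψ)·hL(T).
  T = 321.2 K: K = (2.496, 0.239), RR gives ψ = 0.188, H_out = 7.012 kJ/mol
  T = 364.8 K: K = (3.795, 0.358), RR gives ψ = 0.470, H_out = 23.860 kJ/mol
  T = 343.0 K: K = (3.119, 0.296), RR gives ψ = 0.346, H_out = 16.286 kJ/mol
  T = 332.1 K: K = (2.800, 0.267), RR gives ψ = 0.274, H_out = 11.973 kJ/mol
  T = 326.6 K: K = (2.645, 0.253), RR gives ψ = 0.233, H_out = 9.572 kJ/mol
  T = 323.9 K: K = (2.570, 0.246), RR gives ψ = 0.211, H_out = 8.320 kJ/mol
  T = 322.5 K: K = (2.532, 0.242), RR gives ψ = 0.199, H_out = 7.650 kJ/mol
Linear interpolation between T = 322.5 (H_out = 7.650) and T = 323.9 (H_out = 8.320) on hF = 7.979 gives T ≈ 323.2 K, at which ψ = 0.21.

T = 323.2 K, V/F = 0.21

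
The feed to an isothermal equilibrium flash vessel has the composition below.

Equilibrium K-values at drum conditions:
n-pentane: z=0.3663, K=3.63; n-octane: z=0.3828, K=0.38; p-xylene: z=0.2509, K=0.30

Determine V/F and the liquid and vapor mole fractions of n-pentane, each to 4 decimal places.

Material balance + equilibrium reduce to Σ zᵢ(Kᵢ−1)/(1+V/F(Kᵢ−1)) = 0.
Feasibility: ΣzᵢKᵢ = 1.5504, Σzᵢ/Kᵢ = 1.9446 — both > 1, two phases present.
Newton iteration, V/F⁰ = 0.5:
  V/F = 0.5000: g = -0.19802, g' = -1.0728 → V/F = 0.3154
  V/F = 0.3154: g = 0.00613, g' = -1.1868 → V/F = 0.3206
Converged at V/F = 0.3206.
Compositions from xᵢ = zᵢ/(1+V/F(Kᵢ−1)), yᵢ = Kᵢxᵢ:
  n-pentane: x = 0.1987, y = 0.7214
  n-octane: x = 0.4778, y = 0.1816
  p-xylene: x = 0.3235, y = 0.0971

V/F = 0.3206, x_n-pentane = 0.1987, y_n-pentane = 0.7214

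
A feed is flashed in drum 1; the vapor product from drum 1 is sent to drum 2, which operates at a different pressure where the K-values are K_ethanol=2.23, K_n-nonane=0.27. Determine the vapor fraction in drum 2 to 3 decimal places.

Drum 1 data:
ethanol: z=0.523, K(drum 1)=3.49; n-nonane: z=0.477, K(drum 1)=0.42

Drum 1:
Newton–Raphson from ψ₁ = 0.5:
  ψ₁ = 0.500: g = 0.1904, g' = -0.962 → ψ₁ = 0.698
  ψ₁ = 0.698: g = 0.0108, g' = -0.886 → ψ₁ = 0.710
Converged at ψ₁ = 0.710.
Drum-1 compositions:
  ethanol: x = 0.189, y = 0.659
  n-nonane: x = 0.811, y = 0.341
Drum-2 feed = drum-1 vapor: z₂ = (0.6593, 0.3407).
Drum 2:
Binary case is linear: z₁(K₁−1)(1+ψ₂(K₂−1)) + z₂(K₂−1)(1+ψ₂(K₁−1)) = 0
⇒ ψ₂ = [z₁(K₁−1)+z₂(K₂−1)] / [−(K₁−1)(K₂−1)] = 0.5623/0.8979 = 0.626
  ethanol: x = 0.372, y = 0.831
  n-nonane: x = 0.628, y = 0.169

V/F (drum 2) = 0.626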